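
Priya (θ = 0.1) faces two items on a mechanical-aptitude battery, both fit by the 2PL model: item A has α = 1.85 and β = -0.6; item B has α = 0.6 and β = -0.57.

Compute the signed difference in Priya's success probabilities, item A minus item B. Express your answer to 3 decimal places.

P(θ) = 1 / (1 + exp(−α(θ − β)))
P_A = 0.7850
P_B = 0.5992
P_A − P_B = 0.1858

0.186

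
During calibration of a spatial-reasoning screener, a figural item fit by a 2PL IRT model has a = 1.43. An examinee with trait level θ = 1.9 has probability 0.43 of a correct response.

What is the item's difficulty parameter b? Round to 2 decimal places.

2.10

P(θ) = 1 / (1 + exp(−a(θ − b)))
logit(0.43) = ln(0.43/0.57) = -0.2819
b = θ − logit/(a) = 1.9 − (-0.2819)/1.4300 = 2.0971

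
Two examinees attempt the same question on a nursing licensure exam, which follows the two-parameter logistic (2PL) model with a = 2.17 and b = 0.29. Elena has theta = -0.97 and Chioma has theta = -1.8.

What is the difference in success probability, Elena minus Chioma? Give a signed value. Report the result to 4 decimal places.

0.0504

P(theta) = 1 / (1 + exp(−a(theta − b)))
P(Elena) = 0.0610  [exponent -2.7342]
P(Chioma) = 0.0106  [exponent -4.5353]
Difference = 0.0610 − 0.0106 = 0.0504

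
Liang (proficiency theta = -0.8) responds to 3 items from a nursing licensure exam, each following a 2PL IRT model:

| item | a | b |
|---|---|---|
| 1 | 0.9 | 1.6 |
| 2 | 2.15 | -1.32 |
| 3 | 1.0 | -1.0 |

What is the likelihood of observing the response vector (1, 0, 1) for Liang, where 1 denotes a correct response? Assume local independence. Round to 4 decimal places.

0.0140

P(theta) = 1 / (1 + exp(−a(theta − b)))
P_1 = 1/(1+e^{2.1600}) = 0.1034
P_2 = 1/(1+e^{-1.1180}) = 0.7536
P_3 = 1/(1+e^{-0.2000}) = 0.5498
L = P_1 × (1−P_2) × P_3 = 0.1034 × 0.2464 × 0.5498 = 0.01401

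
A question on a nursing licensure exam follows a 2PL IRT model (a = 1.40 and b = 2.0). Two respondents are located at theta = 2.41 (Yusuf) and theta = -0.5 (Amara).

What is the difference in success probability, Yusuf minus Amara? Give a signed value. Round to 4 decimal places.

0.6104

P(theta) = 1 / (1 + exp(−a(theta − b)))
P(Yusuf) = 0.6397  [exponent 0.5740]
P(Amara) = 0.0293  [exponent -3.5000]
Difference = 0.6397 − 0.0293 = 0.6104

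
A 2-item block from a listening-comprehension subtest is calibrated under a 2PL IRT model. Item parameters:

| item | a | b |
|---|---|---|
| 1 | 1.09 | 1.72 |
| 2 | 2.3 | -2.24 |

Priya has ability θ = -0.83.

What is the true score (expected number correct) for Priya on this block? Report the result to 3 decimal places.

1.021

P(θ) = 1 / (1 + exp(−a(θ − b)))
P_1 = 1/(1+e^{2.7795}) = 0.0584
P_2 = 1/(1+e^{-3.2430}) = 0.9624
E[score] = 0.0584 + 0.9624 = 1.0209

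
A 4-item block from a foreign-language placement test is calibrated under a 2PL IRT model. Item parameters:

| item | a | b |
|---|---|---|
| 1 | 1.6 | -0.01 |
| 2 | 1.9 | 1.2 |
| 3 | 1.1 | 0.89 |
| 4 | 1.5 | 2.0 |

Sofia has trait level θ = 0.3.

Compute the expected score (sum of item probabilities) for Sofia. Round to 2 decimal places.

1.19

P(θ) = 1 / (1 + exp(−a(θ − b)))
P_1 = 1/(1+e^{-0.4960}) = 0.6215
P_2 = 1/(1+e^{1.7100}) = 0.1532
P_3 = 1/(1+e^{0.6490}) = 0.3432
P_4 = 1/(1+e^{2.5500}) = 0.0724
E[score] = 0.6215 + 0.1532 + 0.3432 + 0.0724 = 1.1903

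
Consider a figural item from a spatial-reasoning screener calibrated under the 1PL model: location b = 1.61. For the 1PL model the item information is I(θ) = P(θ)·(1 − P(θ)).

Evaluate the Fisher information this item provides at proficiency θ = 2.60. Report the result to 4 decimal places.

P = 1/(1+e^{-0.9900}) = 0.7291
P(1−P) = 0.7291 × 0.2709 = 0.1975
I = P(1−P) = 0.19752

0.1975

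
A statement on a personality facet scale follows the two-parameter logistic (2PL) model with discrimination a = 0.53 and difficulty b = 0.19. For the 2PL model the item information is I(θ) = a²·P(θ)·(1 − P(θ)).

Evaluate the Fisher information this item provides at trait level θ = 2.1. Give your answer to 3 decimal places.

0.055

P = 1/(1+e^{-1.0123}) = 0.7335
P(1−P) = 0.7335 × 0.2665 = 0.1955
I = a² × P(1−P) = 0.53² × 0.1955 = 0.05491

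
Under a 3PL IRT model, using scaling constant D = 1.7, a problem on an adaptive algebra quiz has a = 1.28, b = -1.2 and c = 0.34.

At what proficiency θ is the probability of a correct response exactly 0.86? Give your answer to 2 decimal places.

P(θ) = c + (1 − c) · 1 / (1 + exp(−D·a(θ − b)))
Remove guessing floor: (0.86 − 0.34)/(1 − 0.34) = 0.7879
logit = ln(0.7879/0.2121) = 1.3122
θ = b + logit/(1.7·a) = -1.2 + 1.3122/2.1760 = -0.5970

-0.60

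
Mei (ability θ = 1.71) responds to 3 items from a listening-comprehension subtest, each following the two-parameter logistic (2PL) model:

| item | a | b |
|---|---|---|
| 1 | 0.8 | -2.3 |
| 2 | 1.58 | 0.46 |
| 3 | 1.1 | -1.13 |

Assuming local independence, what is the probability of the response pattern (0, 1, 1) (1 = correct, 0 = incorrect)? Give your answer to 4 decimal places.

P(θ) = 1 / (1 + exp(−a(θ − b)))
P_1 = 1/(1+e^{-3.2080}) = 0.9611
P_2 = 1/(1+e^{-1.9750}) = 0.8781
P_3 = 1/(1+e^{-3.1240}) = 0.9579
L = (1−P_1) × P_2 × P_3 = 0.0389 × 0.8781 × 0.9579 = 0.03269

0.0327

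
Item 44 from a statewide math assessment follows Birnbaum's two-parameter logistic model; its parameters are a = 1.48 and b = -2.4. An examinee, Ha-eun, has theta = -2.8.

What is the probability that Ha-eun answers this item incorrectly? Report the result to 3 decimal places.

0.644

P(theta) = 1 / (1 + exp(−a(theta − b)))
Exponent: 1.48 × (-2.8 − (-2.4)) = -0.5920
1/(1 + e^{0.5920}) = 0.3562
P(incorrect) = 1 − 0.3562 = 0.6438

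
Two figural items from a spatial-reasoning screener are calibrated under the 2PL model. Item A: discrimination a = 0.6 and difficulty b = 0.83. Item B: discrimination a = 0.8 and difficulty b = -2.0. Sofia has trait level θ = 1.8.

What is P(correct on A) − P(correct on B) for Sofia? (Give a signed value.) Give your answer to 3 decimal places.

P(θ) = 1 / (1 + exp(−a(θ − b)))
P_A = 0.6415
P_B = 0.9543
P_A − P_B = -0.3128

-0.313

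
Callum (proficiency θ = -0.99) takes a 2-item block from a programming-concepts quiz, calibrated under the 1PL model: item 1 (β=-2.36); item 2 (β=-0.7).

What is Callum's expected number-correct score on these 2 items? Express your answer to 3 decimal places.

1.225

P(θ) = 1 / (1 + exp(−(θ − β)))
P_1 = 1/(1+e^{-1.3700}) = 0.7974
P_2 = 1/(1+e^{0.2900}) = 0.4280
E[score] = 0.7974 + 0.4280 = 1.2254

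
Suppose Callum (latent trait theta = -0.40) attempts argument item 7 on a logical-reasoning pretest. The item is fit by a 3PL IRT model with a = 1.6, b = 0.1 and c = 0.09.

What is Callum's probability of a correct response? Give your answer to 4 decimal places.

P(theta) = c + (1 − c) · 1 / (1 + exp(−a(theta − b)))
Exponent: 1.6 × (-0.40 − 0.1) = -0.8000
1/(1 + e^{0.8000}) = 0.3100
P = 0.09 + 0.91 × 0.3100 = 0.3721

0.3721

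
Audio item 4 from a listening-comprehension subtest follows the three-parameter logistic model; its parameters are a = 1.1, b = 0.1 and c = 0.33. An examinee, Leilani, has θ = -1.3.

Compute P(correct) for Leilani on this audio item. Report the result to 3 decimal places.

P(θ) = c + (1 − c) · 1 / (1 + exp(−a(θ − b)))
Exponent: 1.1 × (-1.3 − 0.1) = -1.5400
1/(1 + e^{1.5400}) = 0.1765
P = 0.33 + 0.67 × 0.1765 = 0.4483

0.448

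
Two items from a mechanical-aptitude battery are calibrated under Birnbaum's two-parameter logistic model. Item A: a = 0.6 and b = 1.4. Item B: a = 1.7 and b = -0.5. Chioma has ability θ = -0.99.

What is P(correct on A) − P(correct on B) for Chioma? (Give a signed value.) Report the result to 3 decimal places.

-0.111

P(θ) = 1 / (1 + exp(−a(θ − b)))
P_A = 0.1925
P_B = 0.3030
P_A − P_B = -0.1105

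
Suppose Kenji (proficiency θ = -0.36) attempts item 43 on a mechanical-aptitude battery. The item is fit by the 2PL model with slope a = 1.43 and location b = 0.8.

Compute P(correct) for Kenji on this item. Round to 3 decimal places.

0.160

P(θ) = 1 / (1 + exp(−a(θ − b)))
Exponent: 1.43 × (-0.36 − 0.8) = -1.6588
1/(1 + e^{1.6588}) = 0.1599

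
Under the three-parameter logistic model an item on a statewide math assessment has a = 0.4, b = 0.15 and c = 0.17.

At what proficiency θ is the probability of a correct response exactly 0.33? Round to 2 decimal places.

-3.43

P(θ) = c + (1 − c) · 1 / (1 + exp(−a(θ − b)))
Remove guessing floor: (0.33 − 0.17)/(1 − 0.17) = 0.1928
logit = ln(0.1928/0.8072) = -1.4321
θ = b + logit/(a) = 0.15 + (-1.4321)/0.4000 = -3.4303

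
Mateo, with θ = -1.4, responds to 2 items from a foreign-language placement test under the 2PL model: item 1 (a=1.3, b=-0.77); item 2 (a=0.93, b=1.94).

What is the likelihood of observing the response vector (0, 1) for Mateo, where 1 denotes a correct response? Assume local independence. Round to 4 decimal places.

0.0297

P(θ) = 1 / (1 + exp(−a(θ − b)))
P_1 = 1/(1+e^{0.8190}) = 0.3060
P_2 = 1/(1+e^{3.1062}) = 0.0429
L = (1−P_1) × P_2 = 0.6940 × 0.0429 = 0.02974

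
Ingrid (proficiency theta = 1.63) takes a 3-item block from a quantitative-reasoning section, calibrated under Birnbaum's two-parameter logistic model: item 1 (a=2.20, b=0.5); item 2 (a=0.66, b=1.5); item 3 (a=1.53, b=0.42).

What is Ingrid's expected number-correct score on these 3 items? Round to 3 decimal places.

P(theta) = 1 / (1 + exp(−a(theta − b)))
P_1 = 1/(1+e^{-2.4860}) = 0.9232
P_2 = 1/(1+e^{-0.0858}) = 0.5214
P_3 = 1/(1+e^{-1.8513}) = 0.8643
E[score] = 0.9232 + 0.5214 + 0.8643 = 2.3089

2.309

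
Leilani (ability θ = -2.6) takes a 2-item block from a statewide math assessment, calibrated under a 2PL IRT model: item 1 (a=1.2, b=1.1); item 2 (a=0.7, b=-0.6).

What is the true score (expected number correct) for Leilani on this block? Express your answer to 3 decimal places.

0.209

P(θ) = 1 / (1 + exp(−a(θ − b)))
P_1 = 1/(1+e^{4.4400}) = 0.0117
P_2 = 1/(1+e^{1.4000}) = 0.1978
E[score] = 0.0117 + 0.1978 = 0.2095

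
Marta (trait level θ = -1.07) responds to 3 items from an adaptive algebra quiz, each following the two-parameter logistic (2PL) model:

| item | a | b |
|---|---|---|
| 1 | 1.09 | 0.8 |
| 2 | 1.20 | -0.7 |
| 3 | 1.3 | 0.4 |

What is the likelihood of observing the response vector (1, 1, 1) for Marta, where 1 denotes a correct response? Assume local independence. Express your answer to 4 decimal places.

P(θ) = 1 / (1 + exp(−a(θ − b)))
P_1 = 1/(1+e^{2.0383}) = 0.1152
P_2 = 1/(1+e^{0.4440}) = 0.3908
P_3 = 1/(1+e^{1.9110}) = 0.1289
L = P_1 × P_2 × P_3 = 0.1152 × 0.3908 × 0.1289 = 0.00580

0.0058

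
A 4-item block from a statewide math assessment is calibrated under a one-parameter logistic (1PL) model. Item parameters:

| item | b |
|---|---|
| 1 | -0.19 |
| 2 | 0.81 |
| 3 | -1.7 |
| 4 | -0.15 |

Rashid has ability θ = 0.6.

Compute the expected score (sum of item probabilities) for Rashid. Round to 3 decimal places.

P(θ) = 1 / (1 + exp(−(θ − b)))
P_1 = 1/(1+e^{-0.7900}) = 0.6878
P_2 = 1/(1+e^{0.2100}) = 0.4477
P_3 = 1/(1+e^{-2.3000}) = 0.9089
P_4 = 1/(1+e^{-0.7500}) = 0.6792
E[score] = 0.6878 + 0.4477 + 0.9089 + 0.6792 = 2.7236

2.724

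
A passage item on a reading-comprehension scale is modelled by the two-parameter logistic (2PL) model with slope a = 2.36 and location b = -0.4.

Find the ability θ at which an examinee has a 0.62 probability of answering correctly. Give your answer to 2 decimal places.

P(θ) = 1 / (1 + exp(−a(θ − b)))
logit = ln(0.6200/0.3800) = 0.4895
θ = b + logit/(a) = -0.4 + 0.4895/2.3600 = -0.1926

-0.19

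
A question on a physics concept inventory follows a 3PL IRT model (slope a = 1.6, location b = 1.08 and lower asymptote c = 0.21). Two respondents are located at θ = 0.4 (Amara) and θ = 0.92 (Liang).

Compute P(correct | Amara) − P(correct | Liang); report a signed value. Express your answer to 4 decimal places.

-0.1456

P(θ) = c + (1 − c) · 1 / (1 + exp(−a(θ − b)))
P(Amara) = 0.4091  [exponent -1.0880]
P(Liang) = 0.5547  [exponent -0.2560]
Difference = 0.4091 − 0.5547 = -0.1456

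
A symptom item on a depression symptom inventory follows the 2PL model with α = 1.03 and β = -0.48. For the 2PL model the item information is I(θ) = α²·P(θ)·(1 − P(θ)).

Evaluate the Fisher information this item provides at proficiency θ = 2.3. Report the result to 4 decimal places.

0.0542

P = 1/(1+e^{-2.8634}) = 0.9460
P(1−P) = 0.9460 × 0.0540 = 0.0511
I = α² × P(1−P) = 1.03² × 0.0511 = 0.05419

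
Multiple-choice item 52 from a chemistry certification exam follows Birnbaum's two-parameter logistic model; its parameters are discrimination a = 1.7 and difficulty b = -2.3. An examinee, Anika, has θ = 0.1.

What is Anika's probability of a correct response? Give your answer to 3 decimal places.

0.983

P(θ) = 1 / (1 + exp(−a(θ − b)))
Exponent: 1.7 × (0.1 − (-2.3)) = 4.0800
1/(1 + e^{-4.0800}) = 0.9834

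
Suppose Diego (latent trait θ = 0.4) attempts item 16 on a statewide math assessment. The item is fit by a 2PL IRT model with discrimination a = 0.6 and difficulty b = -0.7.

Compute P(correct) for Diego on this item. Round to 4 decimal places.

0.6593

P(θ) = 1 / (1 + exp(−a(θ − b)))
Exponent: 0.6 × (0.4 − (-0.7)) = 0.6600
1/(1 + e^{-0.6600}) = 0.6593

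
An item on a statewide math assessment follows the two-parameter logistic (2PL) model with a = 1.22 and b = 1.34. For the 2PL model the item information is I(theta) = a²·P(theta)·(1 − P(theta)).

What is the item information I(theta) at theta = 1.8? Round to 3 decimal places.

P = 1/(1+e^{-0.5612}) = 0.6367
P(1−P) = 0.6367 × 0.3633 = 0.2313
I = a² × P(1−P) = 1.22² × 0.2313 = 0.34427

0.344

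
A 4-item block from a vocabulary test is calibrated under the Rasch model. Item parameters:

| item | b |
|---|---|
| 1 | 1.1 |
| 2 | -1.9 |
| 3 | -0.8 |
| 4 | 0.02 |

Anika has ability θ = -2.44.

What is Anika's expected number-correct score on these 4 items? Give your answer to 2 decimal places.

0.64

P(θ) = 1 / (1 + exp(−(θ − b)))
P_1 = 1/(1+e^{3.5400}) = 0.0282
P_2 = 1/(1+e^{0.5400}) = 0.3682
P_3 = 1/(1+e^{1.6400}) = 0.1625
P_4 = 1/(1+e^{2.4600}) = 0.0787
E[score] = 0.0282 + 0.3682 + 0.1625 + 0.0787 = 0.6376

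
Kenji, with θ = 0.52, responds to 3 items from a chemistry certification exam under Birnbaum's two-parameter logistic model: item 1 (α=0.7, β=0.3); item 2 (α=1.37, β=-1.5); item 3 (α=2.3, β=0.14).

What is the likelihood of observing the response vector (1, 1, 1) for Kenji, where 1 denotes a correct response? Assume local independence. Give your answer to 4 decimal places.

P(θ) = 1 / (1 + exp(−α(θ − β)))
P_1 = 1/(1+e^{-0.1540}) = 0.5384
P_2 = 1/(1+e^{-2.7674}) = 0.9409
P_3 = 1/(1+e^{-0.8740}) = 0.7056
L = P_1 × P_2 × P_3 = 0.5384 × 0.9409 × 0.7056 = 0.35744

0.3574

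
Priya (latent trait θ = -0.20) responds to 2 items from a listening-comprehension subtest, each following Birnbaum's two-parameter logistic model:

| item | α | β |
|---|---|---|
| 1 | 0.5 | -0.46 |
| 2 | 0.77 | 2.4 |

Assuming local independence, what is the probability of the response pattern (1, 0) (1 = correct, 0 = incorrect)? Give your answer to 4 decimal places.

P(θ) = 1 / (1 + exp(−α(θ − β)))
P_1 = 1/(1+e^{-0.1300}) = 0.5325
P_2 = 1/(1+e^{2.0020}) = 0.1190
L = P_1 × (1−P_2) = 0.5325 × 0.8810 = 0.46910

0.4691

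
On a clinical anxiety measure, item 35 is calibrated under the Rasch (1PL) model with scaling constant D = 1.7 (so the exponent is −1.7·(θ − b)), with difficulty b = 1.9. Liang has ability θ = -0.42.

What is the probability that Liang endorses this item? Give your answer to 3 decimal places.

P(θ) = 1 / (1 + exp(−D·(θ − b)))
Exponent: 1.7 × (-0.42 − 1.9) = -3.9440
1/(1 + e^{3.9440}) = 0.0190
P = 0.0190

0.019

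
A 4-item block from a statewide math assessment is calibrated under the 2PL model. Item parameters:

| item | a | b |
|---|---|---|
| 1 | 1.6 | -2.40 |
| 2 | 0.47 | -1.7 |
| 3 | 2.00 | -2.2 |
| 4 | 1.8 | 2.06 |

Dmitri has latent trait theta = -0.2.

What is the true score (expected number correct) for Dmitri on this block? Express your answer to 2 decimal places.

2.64

P(theta) = 1 / (1 + exp(−a(theta − b)))
P_1 = 1/(1+e^{-3.5200}) = 0.9713
P_2 = 1/(1+e^{-0.7050}) = 0.6693
P_3 = 1/(1+e^{-4.0000}) = 0.9820
P_4 = 1/(1+e^{4.0680}) = 0.0168
E[score] = 0.9713 + 0.6693 + 0.9820 + 0.0168 = 2.6394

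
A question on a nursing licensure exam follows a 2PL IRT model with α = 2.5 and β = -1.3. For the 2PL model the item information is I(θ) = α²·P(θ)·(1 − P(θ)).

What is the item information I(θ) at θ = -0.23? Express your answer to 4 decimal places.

P = 1/(1+e^{-2.6750}) = 0.9355
P(1−P) = 0.9355 × 0.0645 = 0.0603
I = α² × P(1−P) = 2.5² × 0.0603 = 0.37693

0.3769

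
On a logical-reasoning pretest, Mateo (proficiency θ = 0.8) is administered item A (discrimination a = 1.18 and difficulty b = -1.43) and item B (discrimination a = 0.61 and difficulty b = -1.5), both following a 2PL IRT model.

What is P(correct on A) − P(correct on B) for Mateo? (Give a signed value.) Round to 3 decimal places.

0.130

P(θ) = 1 / (1 + exp(−a(θ − b)))
P_A = 0.9329
P_B = 0.8027
P_A − P_B = 0.1302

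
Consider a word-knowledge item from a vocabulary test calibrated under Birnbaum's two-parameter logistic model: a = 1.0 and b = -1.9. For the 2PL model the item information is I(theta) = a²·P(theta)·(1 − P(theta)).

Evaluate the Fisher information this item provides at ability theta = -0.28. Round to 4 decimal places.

P = 1/(1+e^{-1.6200}) = 0.8348
P(1−P) = 0.8348 × 0.1652 = 0.1379
I = a² × P(1−P) = 1.0² × 0.1379 = 0.13791

0.1379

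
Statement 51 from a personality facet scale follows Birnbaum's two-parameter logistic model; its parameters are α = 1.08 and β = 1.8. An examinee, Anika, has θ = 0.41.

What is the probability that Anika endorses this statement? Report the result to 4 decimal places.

P(θ) = 1 / (1 + exp(−α(θ − β)))
Exponent: 1.08 × (0.41 − 1.8) = -1.5012
1/(1 + e^{1.5012}) = 0.1822

0.1822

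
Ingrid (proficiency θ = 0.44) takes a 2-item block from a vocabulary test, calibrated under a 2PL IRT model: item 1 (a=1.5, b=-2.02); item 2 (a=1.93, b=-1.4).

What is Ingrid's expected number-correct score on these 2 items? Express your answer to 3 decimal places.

1.948

P(θ) = 1 / (1 + exp(−a(θ − b)))
P_1 = 1/(1+e^{-3.6900}) = 0.9756
P_2 = 1/(1+e^{-3.5512}) = 0.9721
E[score] = 0.9756 + 0.9721 = 1.9477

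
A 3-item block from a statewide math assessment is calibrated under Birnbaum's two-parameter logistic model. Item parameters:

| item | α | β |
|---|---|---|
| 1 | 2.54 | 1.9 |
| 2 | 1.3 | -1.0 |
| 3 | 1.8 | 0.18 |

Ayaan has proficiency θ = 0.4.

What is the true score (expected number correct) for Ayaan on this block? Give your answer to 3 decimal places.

P(θ) = 1 / (1 + exp(−α(θ − β)))
P_1 = 1/(1+e^{3.8100}) = 0.0217
P_2 = 1/(1+e^{-1.8200}) = 0.8606
P_3 = 1/(1+e^{-0.3960}) = 0.5977
E[score] = 0.0217 + 0.8606 + 0.5977 = 1.4800

1.480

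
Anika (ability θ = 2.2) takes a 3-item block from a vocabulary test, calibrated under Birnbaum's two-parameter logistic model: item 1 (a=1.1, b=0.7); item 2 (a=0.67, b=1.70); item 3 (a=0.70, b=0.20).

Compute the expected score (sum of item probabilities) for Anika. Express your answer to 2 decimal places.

P(θ) = 1 / (1 + exp(−a(θ − b)))
P_1 = 1/(1+e^{-1.6500}) = 0.8389
P_2 = 1/(1+e^{-0.3350}) = 0.5830
P_3 = 1/(1+e^{-1.4000}) = 0.8022
E[score] = 0.8389 + 0.5830 + 0.8022 = 2.2241

2.22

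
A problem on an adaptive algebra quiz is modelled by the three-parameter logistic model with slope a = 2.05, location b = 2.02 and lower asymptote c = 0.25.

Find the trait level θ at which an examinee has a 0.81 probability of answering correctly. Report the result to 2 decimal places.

P(θ) = c + (1 − c) · 1 / (1 + exp(−a(θ − b)))
Remove guessing floor: (0.81 − 0.25)/(1 − 0.25) = 0.7467
logit = ln(0.7467/0.2533) = 1.0809
θ = b + logit/(a) = 2.02 + 1.0809/2.0500 = 2.5473

2.55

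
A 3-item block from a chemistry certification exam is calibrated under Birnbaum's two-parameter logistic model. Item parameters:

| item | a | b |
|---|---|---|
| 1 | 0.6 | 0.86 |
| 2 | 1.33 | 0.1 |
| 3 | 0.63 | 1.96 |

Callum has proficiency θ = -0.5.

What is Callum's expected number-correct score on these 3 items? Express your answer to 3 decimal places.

P(θ) = 1 / (1 + exp(−a(θ − b)))
P_1 = 1/(1+e^{0.8160}) = 0.3066
P_2 = 1/(1+e^{0.7980}) = 0.3105
P_3 = 1/(1+e^{1.5498}) = 0.1751
E[score] = 0.3066 + 0.3105 + 0.1751 = 0.7922

0.792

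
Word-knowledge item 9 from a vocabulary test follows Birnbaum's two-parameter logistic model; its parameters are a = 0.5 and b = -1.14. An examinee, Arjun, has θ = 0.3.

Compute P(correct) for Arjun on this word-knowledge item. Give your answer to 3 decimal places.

P(θ) = 1 / (1 + exp(−a(θ − b)))
Exponent: 0.5 × (0.3 − (-1.14)) = 0.7200
1/(1 + e^{-0.7200}) = 0.6726

0.673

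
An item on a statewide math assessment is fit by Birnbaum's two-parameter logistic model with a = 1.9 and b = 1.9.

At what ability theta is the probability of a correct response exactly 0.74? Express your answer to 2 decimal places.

2.45

P(theta) = 1 / (1 + exp(−a(theta − b)))
logit = ln(0.7400/0.2600) = 1.0460
theta = b + logit/(a) = 1.9 + 1.0460/1.9000 = 2.4505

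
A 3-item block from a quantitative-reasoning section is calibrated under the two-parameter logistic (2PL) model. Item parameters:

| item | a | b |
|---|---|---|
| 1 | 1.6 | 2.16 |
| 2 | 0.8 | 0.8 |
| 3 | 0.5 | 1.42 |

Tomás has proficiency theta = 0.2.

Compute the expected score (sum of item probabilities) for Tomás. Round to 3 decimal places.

P(theta) = 1 / (1 + exp(−a(theta − b)))
P_1 = 1/(1+e^{3.1360}) = 0.0416
P_2 = 1/(1+e^{0.4800}) = 0.3823
P_3 = 1/(1+e^{0.6100}) = 0.3521
E[score] = 0.0416 + 0.3823 + 0.3521 = 0.7760

0.776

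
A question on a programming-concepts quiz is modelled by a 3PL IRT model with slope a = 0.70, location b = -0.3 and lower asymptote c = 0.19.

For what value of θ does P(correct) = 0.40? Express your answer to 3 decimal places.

-1.800

P(θ) = c + (1 − c) · 1 / (1 + exp(−a(θ − b)))
Remove guessing floor: (0.40 − 0.19)/(1 − 0.19) = 0.2593
logit = ln(0.2593/0.7407) = -1.0498
θ = b + logit/(a) = -0.3 + (-1.0498)/0.7000 = -1.7997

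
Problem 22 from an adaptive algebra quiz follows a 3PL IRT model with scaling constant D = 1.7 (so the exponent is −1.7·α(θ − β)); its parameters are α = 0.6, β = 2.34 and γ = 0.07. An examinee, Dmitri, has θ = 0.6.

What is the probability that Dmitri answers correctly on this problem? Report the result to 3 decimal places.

P(θ) = γ + (1 − γ) · 1 / (1 + exp(−D·α(θ − β)))
Exponent: 1.7 × 0.6 × (0.6 − 2.34) = -1.7748
1/(1 + e^{1.7748}) = 0.1449
P = 0.07 + 0.93 × 0.1449 = 0.2048

0.205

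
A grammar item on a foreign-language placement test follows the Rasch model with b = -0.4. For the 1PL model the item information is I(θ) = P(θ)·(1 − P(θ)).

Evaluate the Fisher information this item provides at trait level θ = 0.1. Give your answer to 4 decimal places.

P = 1/(1+e^{-0.5000}) = 0.6225
P(1−P) = 0.6225 × 0.3775 = 0.2350
I = P(1−P) = 0.23500

0.2350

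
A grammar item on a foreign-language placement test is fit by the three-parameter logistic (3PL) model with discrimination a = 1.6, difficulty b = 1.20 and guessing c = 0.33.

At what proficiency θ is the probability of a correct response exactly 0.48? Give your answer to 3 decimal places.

P(θ) = c + (1 − c) · 1 / (1 + exp(−a(θ − b)))
Remove guessing floor: (0.48 − 0.33)/(1 − 0.33) = 0.2239
logit = ln(0.2239/0.7761) = -1.2432
θ = b + logit/(a) = 1.20 + (-1.2432)/1.6000 = 0.4230

0.423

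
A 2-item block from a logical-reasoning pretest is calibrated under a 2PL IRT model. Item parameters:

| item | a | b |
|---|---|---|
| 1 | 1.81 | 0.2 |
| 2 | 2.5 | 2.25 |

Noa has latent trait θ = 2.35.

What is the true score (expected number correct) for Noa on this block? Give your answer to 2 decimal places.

P(θ) = 1 / (1 + exp(−a(θ − b)))
P_1 = 1/(1+e^{-3.8915}) = 0.9800
P_2 = 1/(1+e^{-0.2500}) = 0.5622
E[score] = 0.9800 + 0.5622 = 1.5422

1.54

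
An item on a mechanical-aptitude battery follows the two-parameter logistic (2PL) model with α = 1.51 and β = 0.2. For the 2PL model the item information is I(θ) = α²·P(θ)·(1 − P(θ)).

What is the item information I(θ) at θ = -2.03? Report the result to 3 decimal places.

0.073

P = 1/(1+e^{3.3673}) = 0.0333
P(1−P) = 0.0333 × 0.9667 = 0.0322
I = α² × P(1−P) = 1.51² × 0.0322 = 0.07347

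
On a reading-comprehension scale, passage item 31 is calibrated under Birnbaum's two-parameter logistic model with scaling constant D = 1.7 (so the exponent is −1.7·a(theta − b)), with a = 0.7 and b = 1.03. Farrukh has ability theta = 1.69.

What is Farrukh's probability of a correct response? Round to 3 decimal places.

P(theta) = 1 / (1 + exp(−D·a(theta − b)))
Exponent: 1.7 × 0.7 × (1.69 − 1.03) = 0.7854
1/(1 + e^{-0.7854}) = 0.6868
P = 0.6868

0.687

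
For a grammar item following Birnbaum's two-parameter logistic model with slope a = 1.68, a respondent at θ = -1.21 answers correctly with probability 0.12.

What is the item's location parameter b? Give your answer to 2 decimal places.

-0.02

P(θ) = 1 / (1 + exp(−a(θ − b)))
logit(0.12) = ln(0.12/0.88) = -1.9924
b = θ − logit/(a) = -1.21 − (-1.9924)/1.6800 = -0.0240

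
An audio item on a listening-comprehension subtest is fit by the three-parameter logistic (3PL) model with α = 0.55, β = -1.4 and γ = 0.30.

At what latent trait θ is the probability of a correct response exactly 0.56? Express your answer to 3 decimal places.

-2.357

P(θ) = γ + (1 − γ) · 1 / (1 + exp(−α(θ − β)))
Remove guessing floor: (0.56 − 0.30)/(1 − 0.30) = 0.3714
logit = ln(0.3714/0.6286) = -0.5261
θ = β + logit/(α) = -1.4 + (-0.5261)/0.5500 = -2.3565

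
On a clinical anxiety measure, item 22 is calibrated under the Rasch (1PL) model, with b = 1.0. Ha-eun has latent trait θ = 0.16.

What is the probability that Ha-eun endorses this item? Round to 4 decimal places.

P(θ) = 1 / (1 + exp(−(θ − b)))
Exponent: (0.16 − 1.0) = -0.8400
1/(1 + e^{0.8400}) = 0.3015
P = 0.3015

0.3015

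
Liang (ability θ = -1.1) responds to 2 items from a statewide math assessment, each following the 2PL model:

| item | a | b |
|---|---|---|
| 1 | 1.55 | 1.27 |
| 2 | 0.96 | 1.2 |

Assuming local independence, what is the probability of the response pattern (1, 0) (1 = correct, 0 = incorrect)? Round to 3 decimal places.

P(θ) = 1 / (1 + exp(−a(θ − b)))
P_1 = 1/(1+e^{3.6735}) = 0.0248
P_2 = 1/(1+e^{2.2080}) = 0.0990
L = P_1 × (1−P_2) = 0.0248 × 0.9010 = 0.02231

0.022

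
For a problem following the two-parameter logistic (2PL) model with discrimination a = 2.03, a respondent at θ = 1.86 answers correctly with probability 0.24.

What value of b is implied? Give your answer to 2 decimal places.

P(θ) = 1 / (1 + exp(−a(θ − b)))
logit(0.24) = ln(0.24/0.76) = -1.1527
b = θ − logit/(a) = 1.86 − (-1.1527)/2.0300 = 2.4278

2.43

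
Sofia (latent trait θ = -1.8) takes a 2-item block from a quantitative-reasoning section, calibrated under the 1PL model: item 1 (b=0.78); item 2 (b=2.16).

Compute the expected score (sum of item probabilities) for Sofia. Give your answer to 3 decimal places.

0.089

P(θ) = 1 / (1 + exp(−(θ − b)))
P_1 = 1/(1+e^{2.5800}) = 0.0704
P_2 = 1/(1+e^{3.9600}) = 0.0187
E[score] = 0.0704 + 0.0187 = 0.0891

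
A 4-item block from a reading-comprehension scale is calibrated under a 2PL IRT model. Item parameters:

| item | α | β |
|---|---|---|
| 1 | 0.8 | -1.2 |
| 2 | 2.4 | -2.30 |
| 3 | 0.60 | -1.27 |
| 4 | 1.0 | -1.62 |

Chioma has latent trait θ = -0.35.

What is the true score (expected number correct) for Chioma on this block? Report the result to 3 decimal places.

P(θ) = 1 / (1 + exp(−α(θ − β)))
P_1 = 1/(1+e^{-0.6800}) = 0.6637
P_2 = 1/(1+e^{-4.6800}) = 0.9908
P_3 = 1/(1+e^{-0.5520}) = 0.6346
P_4 = 1/(1+e^{-1.2700}) = 0.7807
E[score] = 0.6637 + 0.9908 + 0.6346 + 0.7807 = 3.0699

3.070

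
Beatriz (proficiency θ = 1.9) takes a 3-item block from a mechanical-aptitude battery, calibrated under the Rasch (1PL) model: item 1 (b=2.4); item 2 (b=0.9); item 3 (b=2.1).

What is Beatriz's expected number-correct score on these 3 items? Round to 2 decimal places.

1.56

P(θ) = 1 / (1 + exp(−(θ − b)))
P_1 = 1/(1+e^{0.5000}) = 0.3775
P_2 = 1/(1+e^{-1.0000}) = 0.7311
P_3 = 1/(1+e^{0.2000}) = 0.4502
E[score] = 0.3775 + 0.7311 + 0.4502 = 1.5588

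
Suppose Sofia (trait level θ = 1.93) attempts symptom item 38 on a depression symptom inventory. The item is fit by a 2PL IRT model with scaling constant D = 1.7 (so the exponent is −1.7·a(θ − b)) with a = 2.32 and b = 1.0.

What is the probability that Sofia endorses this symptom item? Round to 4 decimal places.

0.9751

P(θ) = 1 / (1 + exp(−D·a(θ − b)))
Exponent: 1.7 × 2.32 × (1.93 − 1.0) = 3.6679
1/(1 + e^{-3.6679}) = 0.9751
P = 0.9751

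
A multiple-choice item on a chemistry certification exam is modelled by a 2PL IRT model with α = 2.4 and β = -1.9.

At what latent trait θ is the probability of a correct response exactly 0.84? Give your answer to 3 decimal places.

P(θ) = 1 / (1 + exp(−α(θ − β)))
logit = ln(0.8400/0.1600) = 1.6582
θ = β + logit/(α) = -1.9 + 1.6582/2.4000 = -1.2091

-1.209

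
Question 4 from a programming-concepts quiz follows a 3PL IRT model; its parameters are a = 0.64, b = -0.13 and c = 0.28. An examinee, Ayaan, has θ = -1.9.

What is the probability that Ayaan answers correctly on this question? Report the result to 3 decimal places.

0.455

P(θ) = c + (1 − c) · 1 / (1 + exp(−a(θ − b)))
Exponent: 0.64 × (-1.9 − (-0.13)) = -1.1328
1/(1 + e^{1.1328}) = 0.2436
P = 0.28 + 0.72 × 0.2436 = 0.4554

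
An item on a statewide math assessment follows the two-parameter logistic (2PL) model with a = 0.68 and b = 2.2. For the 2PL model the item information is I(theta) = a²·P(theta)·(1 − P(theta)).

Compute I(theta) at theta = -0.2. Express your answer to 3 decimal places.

0.063

P = 1/(1+e^{1.6320}) = 0.1636
P(1−P) = 0.1636 × 0.8364 = 0.1368
I = a² × P(1−P) = 0.68² × 0.1368 = 0.06326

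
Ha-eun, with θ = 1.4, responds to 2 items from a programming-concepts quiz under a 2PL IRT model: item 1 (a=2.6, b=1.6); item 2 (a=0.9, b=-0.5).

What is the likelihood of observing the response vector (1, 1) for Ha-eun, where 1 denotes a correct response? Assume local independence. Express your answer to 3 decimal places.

0.316

P(θ) = 1 / (1 + exp(−a(θ − b)))
P_1 = 1/(1+e^{0.5200}) = 0.3729
P_2 = 1/(1+e^{-1.7100}) = 0.8468
L = P_1 × P_2 = 0.3729 × 0.8468 = 0.31574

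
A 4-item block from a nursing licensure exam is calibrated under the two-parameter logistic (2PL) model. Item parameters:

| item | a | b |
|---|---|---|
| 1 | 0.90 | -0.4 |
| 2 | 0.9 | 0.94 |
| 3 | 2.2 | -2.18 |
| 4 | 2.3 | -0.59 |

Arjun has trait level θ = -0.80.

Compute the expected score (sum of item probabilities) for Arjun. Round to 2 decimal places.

P(θ) = 1 / (1 + exp(−a(θ − b)))
P_1 = 1/(1+e^{0.3600}) = 0.4110
P_2 = 1/(1+e^{1.5660}) = 0.1728
P_3 = 1/(1+e^{-3.0360}) = 0.9542
P_4 = 1/(1+e^{0.4830}) = 0.3815
E[score] = 0.4110 + 0.1728 + 0.9542 + 0.3815 = 1.9195

1.92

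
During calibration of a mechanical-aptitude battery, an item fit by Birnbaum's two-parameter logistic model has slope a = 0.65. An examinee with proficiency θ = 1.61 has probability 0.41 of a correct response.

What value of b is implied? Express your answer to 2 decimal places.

P(θ) = 1 / (1 + exp(−a(θ − b)))
logit(0.41) = ln(0.41/0.59) = -0.3640
b = θ − logit/(a) = 1.61 − (-0.3640)/0.6500 = 2.1699

2.17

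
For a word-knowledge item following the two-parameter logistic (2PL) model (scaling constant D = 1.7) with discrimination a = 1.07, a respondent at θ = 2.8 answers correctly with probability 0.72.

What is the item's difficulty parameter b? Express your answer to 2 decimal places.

P(θ) = 1 / (1 + exp(−D·a(θ − b)))
logit(0.72) = ln(0.72/0.28) = 0.9445
b = θ − logit/(1.7·a) = 2.8 − 0.9445/1.8190 = 2.2808

2.28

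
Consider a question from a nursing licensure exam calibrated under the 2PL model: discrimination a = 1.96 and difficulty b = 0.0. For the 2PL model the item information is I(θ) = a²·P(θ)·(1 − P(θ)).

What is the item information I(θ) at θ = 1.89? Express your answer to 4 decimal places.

0.0901

P = 1/(1+e^{-3.7044}) = 0.9760
P(1−P) = 0.9760 × 0.0240 = 0.0234
I = a² × P(1−P) = 1.96² × 0.0234 = 0.09007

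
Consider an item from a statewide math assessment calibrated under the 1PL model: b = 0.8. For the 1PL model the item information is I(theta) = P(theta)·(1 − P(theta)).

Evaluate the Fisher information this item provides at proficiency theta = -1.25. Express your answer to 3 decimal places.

0.101

P = 1/(1+e^{2.0500}) = 0.1141
P(1−P) = 0.1141 × 0.8859 = 0.1010
I = P(1−P) = 0.10104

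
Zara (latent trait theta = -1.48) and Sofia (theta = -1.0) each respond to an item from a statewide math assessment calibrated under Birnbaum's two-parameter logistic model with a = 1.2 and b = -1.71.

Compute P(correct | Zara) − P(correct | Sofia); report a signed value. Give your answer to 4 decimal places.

-0.1324

P(theta) = 1 / (1 + exp(−a(theta − b)))
P(Zara) = 0.5686  [exponent 0.2760]
P(Sofia) = 0.7010  [exponent 0.8520]
Difference = 0.5686 − 0.7010 = -0.1324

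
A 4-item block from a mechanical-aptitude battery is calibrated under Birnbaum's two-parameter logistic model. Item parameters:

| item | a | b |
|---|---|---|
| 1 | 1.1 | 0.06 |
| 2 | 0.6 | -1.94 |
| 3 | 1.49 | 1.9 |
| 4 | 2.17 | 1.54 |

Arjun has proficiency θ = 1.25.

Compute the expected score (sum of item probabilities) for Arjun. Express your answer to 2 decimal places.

2.28

P(θ) = 1 / (1 + exp(−a(θ − b)))
P_1 = 1/(1+e^{-1.3090}) = 0.7873
P_2 = 1/(1+e^{-1.9140}) = 0.8715
P_3 = 1/(1+e^{0.9685}) = 0.2752
P_4 = 1/(1+e^{0.6293}) = 0.3477
E[score] = 0.7873 + 0.8715 + 0.2752 + 0.3477 = 2.2817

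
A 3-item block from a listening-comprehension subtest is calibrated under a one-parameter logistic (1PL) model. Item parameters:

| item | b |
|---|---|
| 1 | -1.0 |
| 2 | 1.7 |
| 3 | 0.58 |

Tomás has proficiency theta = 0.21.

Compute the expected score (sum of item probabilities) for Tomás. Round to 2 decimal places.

P(theta) = 1 / (1 + exp(−(theta − b)))
P_1 = 1/(1+e^{-1.2100}) = 0.7703
P_2 = 1/(1+e^{1.4900}) = 0.1839
P_3 = 1/(1+e^{0.3700}) = 0.4085
E[score] = 0.7703 + 0.1839 + 0.4085 = 1.3628

1.36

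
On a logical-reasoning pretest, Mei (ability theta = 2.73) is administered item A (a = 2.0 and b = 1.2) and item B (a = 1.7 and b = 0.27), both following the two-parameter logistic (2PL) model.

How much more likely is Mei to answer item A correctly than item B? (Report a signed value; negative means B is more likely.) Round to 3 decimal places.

-0.030

P(theta) = 1 / (1 + exp(−a(theta − b)))
P_A = 0.9552
P_B = 0.9850
P_A − P_B = -0.0297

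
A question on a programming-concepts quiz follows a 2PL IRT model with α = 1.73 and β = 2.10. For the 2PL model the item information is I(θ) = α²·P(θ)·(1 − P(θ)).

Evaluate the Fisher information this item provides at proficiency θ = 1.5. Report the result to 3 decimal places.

P = 1/(1+e^{1.0380}) = 0.2615
P(1−P) = 0.2615 × 0.7385 = 0.1931
I = α² × P(1−P) = 1.73² × 0.1931 = 0.57803

0.578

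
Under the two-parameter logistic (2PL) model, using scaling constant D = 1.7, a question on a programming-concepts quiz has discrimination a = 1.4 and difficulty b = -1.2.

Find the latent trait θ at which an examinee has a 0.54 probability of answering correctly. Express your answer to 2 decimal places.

P(θ) = 1 / (1 + exp(−D·a(θ − b)))
logit = ln(0.5400/0.4600) = 0.1603
θ = b + logit/(1.7·a) = -1.2 + 0.1603/2.3800 = -1.1326

-1.13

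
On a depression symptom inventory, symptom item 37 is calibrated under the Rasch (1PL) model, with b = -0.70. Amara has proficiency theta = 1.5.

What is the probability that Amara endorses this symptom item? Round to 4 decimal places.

P(theta) = 1 / (1 + exp(−(theta − b)))
Exponent: (1.5 − (-0.70)) = 2.2000
1/(1 + e^{-2.2000}) = 0.9002
P = 0.9002

0.9002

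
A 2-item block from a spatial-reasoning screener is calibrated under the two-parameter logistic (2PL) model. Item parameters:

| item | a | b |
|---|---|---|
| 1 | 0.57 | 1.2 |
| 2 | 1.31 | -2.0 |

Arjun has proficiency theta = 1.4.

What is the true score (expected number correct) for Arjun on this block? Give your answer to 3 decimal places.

1.517

P(theta) = 1 / (1 + exp(−a(theta − b)))
P_1 = 1/(1+e^{-0.1140}) = 0.5285
P_2 = 1/(1+e^{-4.4540}) = 0.9885
E[score] = 0.5285 + 0.9885 = 1.5170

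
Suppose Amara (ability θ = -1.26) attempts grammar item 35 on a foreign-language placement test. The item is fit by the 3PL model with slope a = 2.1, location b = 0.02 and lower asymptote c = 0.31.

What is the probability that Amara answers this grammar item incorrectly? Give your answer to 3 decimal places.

0.646

P(θ) = c + (1 − c) · 1 / (1 + exp(−a(θ − b)))
Exponent: 2.1 × (-1.26 − 0.02) = -2.6880
1/(1 + e^{2.6880}) = 0.0637
P = 0.31 + 0.69 × 0.0637 = 0.3539
P(incorrect) = 1 − 0.3539 = 0.6461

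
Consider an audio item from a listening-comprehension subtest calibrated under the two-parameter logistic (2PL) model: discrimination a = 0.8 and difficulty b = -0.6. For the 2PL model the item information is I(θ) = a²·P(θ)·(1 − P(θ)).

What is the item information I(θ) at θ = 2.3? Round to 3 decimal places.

P = 1/(1+e^{-2.3200}) = 0.9105
P(1−P) = 0.9105 × 0.0895 = 0.0815
I = a² × P(1−P) = 0.8² × 0.0815 = 0.05214

0.052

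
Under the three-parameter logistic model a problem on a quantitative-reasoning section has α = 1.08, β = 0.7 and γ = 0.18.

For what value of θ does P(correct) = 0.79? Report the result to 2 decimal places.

1.69

P(θ) = γ + (1 − γ) · 1 / (1 + exp(−α(θ − β)))
Remove guessing floor: (0.79 − 0.18)/(1 − 0.18) = 0.7439
logit = ln(0.7439/0.2561) = 1.0664
θ = β + logit/(α) = 0.7 + 1.0664/1.0800 = 1.6874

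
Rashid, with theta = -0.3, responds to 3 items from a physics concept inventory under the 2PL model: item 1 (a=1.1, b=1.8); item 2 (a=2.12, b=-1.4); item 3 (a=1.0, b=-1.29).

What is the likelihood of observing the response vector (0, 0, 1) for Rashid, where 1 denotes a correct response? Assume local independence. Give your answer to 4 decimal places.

P(theta) = 1 / (1 + exp(−a(theta − b)))
P_1 = 1/(1+e^{2.3100}) = 0.0903
P_2 = 1/(1+e^{-2.3320}) = 0.9115
P_3 = 1/(1+e^{-0.9900}) = 0.7291
L = (1−P_1) × (1−P_2) × P_3 = 0.9097 × 0.0885 × 0.7291 = 0.05870

0.0587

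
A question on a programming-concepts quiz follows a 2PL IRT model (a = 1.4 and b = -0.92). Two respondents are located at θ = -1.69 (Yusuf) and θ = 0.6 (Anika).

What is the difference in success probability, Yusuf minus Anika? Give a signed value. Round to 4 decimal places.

P(θ) = 1 / (1 + exp(−a(θ − b)))
P(Yusuf) = 0.2539  [exponent -1.0780]
P(Anika) = 0.8936  [exponent 2.1280]
Difference = 0.2539 − 0.8936 = -0.6397

-0.6397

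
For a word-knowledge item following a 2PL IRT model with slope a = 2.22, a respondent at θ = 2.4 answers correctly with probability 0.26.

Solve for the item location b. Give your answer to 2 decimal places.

P(θ) = 1 / (1 + exp(−a(θ − b)))
logit(0.26) = ln(0.26/0.74) = -1.0460
b = θ − logit/(a) = 2.4 − (-1.0460)/2.2200 = 2.8712

2.87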